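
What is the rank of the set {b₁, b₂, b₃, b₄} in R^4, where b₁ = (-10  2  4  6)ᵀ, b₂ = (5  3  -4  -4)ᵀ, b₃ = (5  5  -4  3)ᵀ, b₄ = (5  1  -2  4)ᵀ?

Row-reduce the 4×4 matrix with these as rows.
Exactly 3 pivots survive; hence the rank is 3.

rank 3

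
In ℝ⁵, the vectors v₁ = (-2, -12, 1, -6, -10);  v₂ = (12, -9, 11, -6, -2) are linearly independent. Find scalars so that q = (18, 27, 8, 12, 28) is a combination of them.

Since v₁, v₂ are independent, the coefficients expressing q are uniquely determined by a linear system.
Row-reducing the augmented matrix gives the unique coefficients (c₁, c₂) = (-3, 1).

q = -3v₁ + v₂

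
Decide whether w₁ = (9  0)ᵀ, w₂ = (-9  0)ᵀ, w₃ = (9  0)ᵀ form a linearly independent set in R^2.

There are 3 vectors in a 2-dimensional space, so they cannot be linearly independent.

linearly dependent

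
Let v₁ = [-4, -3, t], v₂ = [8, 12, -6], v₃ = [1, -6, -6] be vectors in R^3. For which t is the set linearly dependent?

The set is linearly dependent precisely when det[v₁; v₂; v₃] = 0.
The determinant works out to 306 - 60*t.
Solving 306 - 60*t = 0 yields t = 51/10.

t = 51/10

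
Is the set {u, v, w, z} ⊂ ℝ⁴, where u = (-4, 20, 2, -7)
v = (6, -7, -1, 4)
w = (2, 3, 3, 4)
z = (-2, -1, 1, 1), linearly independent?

linearly dependent

Form the 4×4 matrix with these as columns; its determinant is 0.
A zero determinant means the columns are linearly dependent.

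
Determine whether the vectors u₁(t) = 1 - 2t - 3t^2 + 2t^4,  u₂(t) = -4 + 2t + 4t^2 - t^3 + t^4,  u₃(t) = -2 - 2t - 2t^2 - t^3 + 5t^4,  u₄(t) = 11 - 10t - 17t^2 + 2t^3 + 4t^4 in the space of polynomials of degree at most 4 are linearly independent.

linearly dependent

Take coordinates with respect to the standard basis {1, t, …, t^4}.
Place the vectors as rows of a 4×5 matrix and reduce to echelon form.
The reduction yields 2 nonzero rows, so the rank is 2.
Since rank 2 < 4, the set is linearly dependent.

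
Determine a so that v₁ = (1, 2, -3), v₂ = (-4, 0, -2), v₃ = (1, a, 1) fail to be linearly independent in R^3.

The set is linearly dependent precisely when det[v₁; v₂; v₃] = 0.
Expanding, det = 14*a + 4.
Setting this to zero gives a = -2/7.

a = -2/7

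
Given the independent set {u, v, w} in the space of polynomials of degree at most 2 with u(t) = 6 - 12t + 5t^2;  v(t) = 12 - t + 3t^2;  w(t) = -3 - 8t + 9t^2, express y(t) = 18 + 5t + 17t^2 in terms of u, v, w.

y = -2u + 3v + 2w

Identify each element with its coordinate vector in ℝ³ via {1, t, t^2}.
Set up the augmented matrix [u | v | w | y] and row-reduce.
Back-substitution yields (α₁, α₂, α₃) = (-2, 3, 2).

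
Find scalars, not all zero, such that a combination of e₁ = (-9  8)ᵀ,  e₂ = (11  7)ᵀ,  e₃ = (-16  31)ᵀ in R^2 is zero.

Row-reduce the matrix with e₁, e₂, e₃ as columns; the null space gives the coefficients.
One solution (up to scaling) is (3, 1, -1).

3e₁ + e₂ - e₃ = 0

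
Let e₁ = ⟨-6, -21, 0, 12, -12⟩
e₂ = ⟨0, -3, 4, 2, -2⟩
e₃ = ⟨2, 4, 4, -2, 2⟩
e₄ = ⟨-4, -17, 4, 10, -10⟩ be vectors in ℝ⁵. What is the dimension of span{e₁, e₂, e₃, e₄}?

2

Put the 5×4 matrix [e₁|e₂|e₃|e₄] into echelon form.
Reduction leaves 2 leading entries, giving rank 2.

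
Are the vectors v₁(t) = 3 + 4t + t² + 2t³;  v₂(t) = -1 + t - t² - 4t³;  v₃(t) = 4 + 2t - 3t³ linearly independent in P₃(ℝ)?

Take coordinates with respect to the standard basis {1, t, …, t³}.
Row-reduce the matrix whose columns are v₁, v₂, v₃.
The reduction yields 3 nonzero rows, so the rank is 3.
Since rank = 3 (the number of vectors), the set is linearly independent.

linearly independent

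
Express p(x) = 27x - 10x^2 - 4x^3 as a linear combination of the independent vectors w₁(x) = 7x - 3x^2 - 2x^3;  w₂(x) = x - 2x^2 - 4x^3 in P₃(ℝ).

p = 4w₁ - w₂

Take coordinate vectors relative to {1, x, …, x^3}.
Write p = α₁w₁ + α₂w₂ and equate components.
Row-reducing the augmented matrix gives the unique coefficients (α₁, α₂) = (4, -1).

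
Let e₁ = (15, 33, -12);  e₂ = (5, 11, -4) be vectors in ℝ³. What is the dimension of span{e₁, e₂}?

dim = 1

Put the 3×2 matrix [e₁|e₂] into echelon form.
The echelon form has 1 nonzero row, so the rank is 1.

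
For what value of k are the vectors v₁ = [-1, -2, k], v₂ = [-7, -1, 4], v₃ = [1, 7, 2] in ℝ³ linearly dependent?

Dependence holds iff the 3×3 matrix [v₁ v₂ v₃] is singular.
The determinant works out to -48*k - 6.
Setting this to zero gives k = -1/8.

k = -1/8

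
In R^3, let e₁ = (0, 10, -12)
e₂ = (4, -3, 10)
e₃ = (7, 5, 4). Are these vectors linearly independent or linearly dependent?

linearly independent

Row-reduce the matrix whose columns are e₁, e₂, e₃.
The reduction yields 3 nonzero rows, so the rank is 3.
Since rank = 3 (the number of vectors), the set is linearly independent.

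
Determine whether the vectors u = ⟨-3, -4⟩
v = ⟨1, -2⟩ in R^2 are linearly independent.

linearly independent

Row-reduce the matrix whose columns are u, v.
The reduction yields 2 nonzero rows, so the rank is 2.
Since rank = 2 (the number of vectors), the set is linearly independent.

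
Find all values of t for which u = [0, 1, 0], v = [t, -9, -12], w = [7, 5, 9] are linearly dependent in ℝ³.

Place the vectors as rows of a 3×3 matrix; dependence ⇔ determinant zero.
The determinant works out to -9*t - 84.
Setting this to zero gives t = -28/3.

t = -28/3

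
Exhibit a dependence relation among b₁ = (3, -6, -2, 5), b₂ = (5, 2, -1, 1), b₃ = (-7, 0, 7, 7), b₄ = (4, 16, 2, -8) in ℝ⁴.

2b₁ - 2b₂ + b₄ = 0

Set up α₁b₁ + … + α₄b₄ = 0 and solve the homogeneous system.
The free variable yields coefficients (2, -2, 0, 1) (any nonzero multiple also works).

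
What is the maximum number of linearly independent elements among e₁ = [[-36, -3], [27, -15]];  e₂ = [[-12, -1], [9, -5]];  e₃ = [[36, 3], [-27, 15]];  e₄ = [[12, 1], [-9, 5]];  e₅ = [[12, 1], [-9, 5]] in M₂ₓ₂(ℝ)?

Pass to coordinate vectors with respect to the basis {E₁₁, E₁₂, E₂₁, E₂₂}.
Row-reduce the 5×4 matrix with these as rows.
Reduction leaves 1 leading entry, giving rank 1.
(With 5 elements in a 4-dimensional space the rank is at most 4.)

1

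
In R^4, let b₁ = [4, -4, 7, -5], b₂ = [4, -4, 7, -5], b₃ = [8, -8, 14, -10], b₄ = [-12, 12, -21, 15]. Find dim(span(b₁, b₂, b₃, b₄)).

Put the 4×4 matrix [b₁|b₂|b₃|b₄] into echelon form.
There is 1 pivot column, so rank = 1.

dim = 1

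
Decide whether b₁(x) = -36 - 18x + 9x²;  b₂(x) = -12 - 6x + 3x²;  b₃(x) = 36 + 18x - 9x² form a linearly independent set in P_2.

Write each element as a coordinate vector in ℝ³ using {1, x, x²}.
Form the 3×3 matrix with these as columns; its determinant is 0.
A zero determinant means the columns are linearly dependent.

linearly dependent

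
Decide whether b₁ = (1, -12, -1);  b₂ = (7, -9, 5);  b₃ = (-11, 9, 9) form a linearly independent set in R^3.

linearly independent

Form the 3×3 matrix with these as columns; its determinant is 1326.
A nonzero determinant means the columns are linearly independent.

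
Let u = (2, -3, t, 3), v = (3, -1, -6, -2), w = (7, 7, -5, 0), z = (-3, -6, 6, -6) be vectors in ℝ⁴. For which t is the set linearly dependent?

t = -29/2

The vectors are dependent exactly when the determinant of the matrix with rows u, v, w, z vanishes.
The determinant works out to -126*t - 1827.
Solving -126*t - 1827 = 0 yields t = -29/2.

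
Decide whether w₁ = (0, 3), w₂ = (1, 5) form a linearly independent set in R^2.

Form the 2×2 matrix with these as columns; its determinant is -3.
A nonzero determinant means the columns are linearly independent.

linearly independent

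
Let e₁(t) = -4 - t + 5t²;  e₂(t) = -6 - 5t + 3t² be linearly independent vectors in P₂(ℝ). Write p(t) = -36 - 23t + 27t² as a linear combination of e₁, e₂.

Take coordinate vectors relative to {1, t, t²}.
Solve the system with e₁, e₂ as columns and p as the right-hand side.
The system has the unique solution (c₁, c₂) = (3, 4).

p = 3e₁ + 4e₂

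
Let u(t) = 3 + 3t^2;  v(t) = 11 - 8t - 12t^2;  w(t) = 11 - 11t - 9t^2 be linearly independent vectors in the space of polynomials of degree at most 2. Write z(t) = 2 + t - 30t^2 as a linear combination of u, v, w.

Work in coordinates with respect to the standard basis {1, t, t^2}.
Since u, v, w are independent, the coefficients expressing z are uniquely determined by a linear system.
Row-reducing the augmented matrix gives the unique coefficients (c₁, c₂, c₃) = (-3, 4, -3).

z = -3u + 4v - 3w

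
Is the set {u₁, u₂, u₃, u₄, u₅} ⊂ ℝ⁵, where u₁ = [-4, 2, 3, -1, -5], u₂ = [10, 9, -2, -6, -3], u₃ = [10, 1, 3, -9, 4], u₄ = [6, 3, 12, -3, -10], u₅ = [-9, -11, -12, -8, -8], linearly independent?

linearly independent

Row-reduce the matrix whose columns are u₁, u₂, u₃, u₄, u₅.
The reduction yields 5 nonzero rows, so the rank is 5.
Since rank = 5 (the number of vectors), the set is linearly independent.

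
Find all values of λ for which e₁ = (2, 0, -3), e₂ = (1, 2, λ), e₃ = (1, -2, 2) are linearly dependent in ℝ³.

λ = -5

The set is linearly dependent precisely when det[e₁; e₂; e₃] = 0.
Cofactor expansion gives det = 4*λ + 20.
This vanishes exactly when λ = -5.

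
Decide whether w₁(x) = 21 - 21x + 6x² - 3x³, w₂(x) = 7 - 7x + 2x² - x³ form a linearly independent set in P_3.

Take coordinates with respect to the standard basis {1, x, …, x³}.
Row-reduce the matrix whose columns are w₁, w₂.
The reduction yields 1 nonzero row, so the rank is 1.
Since rank 1 < 2, the set is linearly dependent.
Indeed w₁ - 3w₂ = 0.

linearly dependent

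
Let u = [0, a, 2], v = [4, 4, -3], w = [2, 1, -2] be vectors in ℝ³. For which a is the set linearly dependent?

a = 4

Dependence holds iff the 3×3 matrix [u v w] is singular.
The determinant works out to 2*a - 8.
Solving 2*a - 8 = 0 yields a = 4.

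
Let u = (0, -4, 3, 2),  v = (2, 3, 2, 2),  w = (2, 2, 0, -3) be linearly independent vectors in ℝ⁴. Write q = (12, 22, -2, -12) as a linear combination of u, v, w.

q = -2u + 2v + 4w

Set up the augmented matrix [u | v | w | q] and row-reduce.
Back-substitution yields (α₁, α₂, α₃) = (-2, 2, 4).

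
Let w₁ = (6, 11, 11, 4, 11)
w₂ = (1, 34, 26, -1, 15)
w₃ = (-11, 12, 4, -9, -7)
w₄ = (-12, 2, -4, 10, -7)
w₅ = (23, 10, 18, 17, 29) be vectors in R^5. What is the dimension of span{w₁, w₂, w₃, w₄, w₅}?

dim = 3

Form the matrix with w₁, w₂, w₃, w₄, w₅ as columns and reduce.
The echelon form has 3 nonzero rows, so the rank is 3.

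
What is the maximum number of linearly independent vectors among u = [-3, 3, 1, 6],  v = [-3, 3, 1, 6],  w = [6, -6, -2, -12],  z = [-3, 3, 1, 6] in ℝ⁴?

Apply Gaussian elimination to the matrix whose rows are u, v, w, z.
Exactly 1 pivot survives; hence the rank is 1.

1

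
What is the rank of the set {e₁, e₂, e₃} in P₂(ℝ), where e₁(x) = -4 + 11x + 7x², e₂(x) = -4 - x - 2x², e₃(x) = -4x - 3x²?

Pass to coordinate vectors with respect to the basis {1, x, x²}.
Put the 3×3 matrix [e₁|e₂|e₃] into echelon form.
The echelon form has 2 nonzero rows, so the rank is 2.

rank 2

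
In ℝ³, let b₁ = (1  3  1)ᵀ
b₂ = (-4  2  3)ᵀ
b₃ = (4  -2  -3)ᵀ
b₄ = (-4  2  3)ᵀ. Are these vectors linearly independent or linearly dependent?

There are 4 vectors in a 3-dimensional space, so they cannot be linearly independent.

linearly dependent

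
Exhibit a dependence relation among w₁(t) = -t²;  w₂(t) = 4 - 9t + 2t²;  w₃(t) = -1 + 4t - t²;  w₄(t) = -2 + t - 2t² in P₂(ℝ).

Take coordinates with respect to {1, t, t²}.
Solve the homogeneous system with w₁, w₂, w₃, w₄ as columns by row-reducing the coefficient matrix.
A generator of the null space is (2, -1, -2, -1).

2w₁ - w₂ - 2w₃ - w₄ = 0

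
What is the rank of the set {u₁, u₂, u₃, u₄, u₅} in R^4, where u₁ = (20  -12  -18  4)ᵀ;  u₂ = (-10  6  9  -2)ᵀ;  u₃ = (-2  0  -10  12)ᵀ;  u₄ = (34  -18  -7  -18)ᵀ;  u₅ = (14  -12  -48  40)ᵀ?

Apply Gaussian elimination to the matrix whose rows are u₁, u₂, u₃, u₄, u₅.
There are 2 pivot columns, so rank = 2.
(With 5 elements in a 4-dimensional space the rank is at most 4.)

2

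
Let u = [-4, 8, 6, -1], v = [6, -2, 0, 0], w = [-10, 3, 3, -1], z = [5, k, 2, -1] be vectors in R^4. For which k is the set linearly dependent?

The set is linearly dependent precisely when det[u; v; w; z] = 0.
Cofactor expansion gives det = 18*k + 78.
Solving 18*k + 78 = 0 yields k = -13/3.

k = -13/3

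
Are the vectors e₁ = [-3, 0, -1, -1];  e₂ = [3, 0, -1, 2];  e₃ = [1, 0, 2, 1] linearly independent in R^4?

Row-reduce the matrix whose columns are e₁, e₂, e₃.
The reduction yields 3 nonzero rows, so the rank is 3.
Since rank = 3 (the number of vectors), the set is linearly independent.

linearly independent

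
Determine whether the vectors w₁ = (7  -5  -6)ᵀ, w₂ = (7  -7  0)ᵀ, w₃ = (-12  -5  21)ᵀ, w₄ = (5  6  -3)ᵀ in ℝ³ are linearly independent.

linearly dependent

There are 4 vectors in a 3-dimensional space, so they cannot be linearly independent.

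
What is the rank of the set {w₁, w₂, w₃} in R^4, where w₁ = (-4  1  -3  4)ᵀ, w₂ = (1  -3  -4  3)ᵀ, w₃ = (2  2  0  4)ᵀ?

3

Apply Gaussian elimination to the matrix whose rows are w₁, w₂, w₃.
Reduction leaves 3 leading entries, giving rank 3.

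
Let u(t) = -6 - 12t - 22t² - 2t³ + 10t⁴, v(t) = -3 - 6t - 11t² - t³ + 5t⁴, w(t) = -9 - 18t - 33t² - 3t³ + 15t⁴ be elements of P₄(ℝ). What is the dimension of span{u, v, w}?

1

Represent each element by its coordinate vector in ℝ⁵.
Put the 5×3 matrix [u|v|w] into echelon form.
Exactly 1 pivot survives; hence the rank is 1.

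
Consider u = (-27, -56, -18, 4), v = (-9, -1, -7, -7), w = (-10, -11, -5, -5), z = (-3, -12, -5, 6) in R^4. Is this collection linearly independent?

linearly dependent

Place the vectors as rows of a 4×4 matrix and reduce to echelon form.
The reduction yields 3 nonzero rows, so the rank is 3.
Since rank 3 < 4, the set is linearly dependent.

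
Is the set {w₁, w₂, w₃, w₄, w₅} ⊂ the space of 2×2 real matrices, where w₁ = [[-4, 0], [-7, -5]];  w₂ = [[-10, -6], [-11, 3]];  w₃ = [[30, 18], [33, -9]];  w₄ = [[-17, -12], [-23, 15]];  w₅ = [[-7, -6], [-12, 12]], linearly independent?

Write each element as a coordinate vector in ℝ⁴ using {E₁₁, E₁₂, E₂₁, E₂₂}.
There are 5 vectors in a 4-dimensional space, so they cannot be linearly independent.

linearly dependent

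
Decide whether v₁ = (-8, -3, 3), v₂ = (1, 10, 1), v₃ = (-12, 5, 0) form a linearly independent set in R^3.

linearly independent

Place the vectors as rows of a 3×3 matrix and reduce to echelon form.
The reduction yields 3 nonzero rows, so the rank is 3.
Since rank = 3 (the number of vectors), the set is linearly independent.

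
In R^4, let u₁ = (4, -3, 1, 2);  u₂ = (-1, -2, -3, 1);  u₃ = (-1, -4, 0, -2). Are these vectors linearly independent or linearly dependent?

linearly independent

Place the vectors as rows of a 3×4 matrix and reduce to echelon form.
The reduction yields 3 nonzero rows, so the rank is 3.
Since rank = 3 (the number of vectors), the set is linearly independent.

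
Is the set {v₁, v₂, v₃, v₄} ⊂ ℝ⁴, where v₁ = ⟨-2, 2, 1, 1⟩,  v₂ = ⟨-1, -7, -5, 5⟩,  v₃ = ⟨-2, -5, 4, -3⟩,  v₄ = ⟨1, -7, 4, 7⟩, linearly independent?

linearly independent

Place the vectors as rows of a 4×4 matrix and reduce to echelon form.
The reduction yields 4 nonzero rows, so the rank is 4.
Since rank = 4 (the number of vectors), the set is linearly independent.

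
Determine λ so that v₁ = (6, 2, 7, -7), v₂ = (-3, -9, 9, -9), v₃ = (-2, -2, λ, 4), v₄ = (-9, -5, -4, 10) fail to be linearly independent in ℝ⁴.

Dependence holds iff the 4×4 matrix [v₁ v₂ v₃ v₄] is singular.
Cofactor expansion gives det = 576 - 126*λ.
This vanishes exactly when λ = 32/7.

λ = 32/7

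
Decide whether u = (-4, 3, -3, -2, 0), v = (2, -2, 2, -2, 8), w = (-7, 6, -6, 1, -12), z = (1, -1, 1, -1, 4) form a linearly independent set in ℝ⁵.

linearly dependent

Row-reduce the matrix whose columns are u, v, w, z.
The reduction yields 2 nonzero rows, so the rank is 2.
Since rank 2 < 4, the set is linearly dependent.
Indeed 2u - 3v - 2w = 0.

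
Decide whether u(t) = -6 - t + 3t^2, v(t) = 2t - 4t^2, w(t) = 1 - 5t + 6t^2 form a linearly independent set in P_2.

linearly independent

Write each element as a coordinate vector in ℝ³ using {1, t, t^2}.
The matrix [u|v|w] has determinant 46.
A nonzero determinant means the columns are linearly independent.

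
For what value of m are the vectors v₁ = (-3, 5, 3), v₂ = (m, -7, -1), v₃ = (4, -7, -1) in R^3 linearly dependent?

The vectors are dependent exactly when the determinant of the matrix with rows v₁, v₂, v₃ vanishes.
The determinant works out to 64 - 16*m.
Setting this to zero gives m = 4.

m = 4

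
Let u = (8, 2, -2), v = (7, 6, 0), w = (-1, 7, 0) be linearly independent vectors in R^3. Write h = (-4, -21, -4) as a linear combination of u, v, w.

Set up the augmented matrix [u | v | w | h] and row-reduce.
The system has the unique solution (α₁, α₂, α₃) = (2, -3, -1).

h = 2u - 3v - w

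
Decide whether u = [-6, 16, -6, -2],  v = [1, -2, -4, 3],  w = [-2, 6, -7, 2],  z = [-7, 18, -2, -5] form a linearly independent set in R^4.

linearly dependent

Row-reduce the matrix whose columns are u, v, w, z.
The reduction yields 2 nonzero rows, so the rank is 2.
Since rank 2 < 4, the set is linearly dependent.
Indeed u + 2v - 2w = 0.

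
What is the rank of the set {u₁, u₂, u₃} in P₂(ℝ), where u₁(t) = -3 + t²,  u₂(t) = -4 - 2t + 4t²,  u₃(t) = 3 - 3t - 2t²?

Represent each element by its coordinate vector in ℝ³.
Form the matrix with u₁, u₂, u₃ as columns and reduce.
Exactly 3 pivots survive; hence the rank is 3.

rank 3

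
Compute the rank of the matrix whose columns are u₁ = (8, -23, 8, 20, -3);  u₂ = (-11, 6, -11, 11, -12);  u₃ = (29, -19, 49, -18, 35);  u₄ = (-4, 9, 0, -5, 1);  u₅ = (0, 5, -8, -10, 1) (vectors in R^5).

rank 3

Apply Gaussian elimination to the matrix whose rows are u₁, u₂, u₃, u₄, u₅.
Exactly 3 pivots survive; hence the rank is 3.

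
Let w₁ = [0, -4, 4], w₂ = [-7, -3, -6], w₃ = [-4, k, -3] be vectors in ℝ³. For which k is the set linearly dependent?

k = -15/7

The vectors are dependent exactly when the determinant of the matrix with rows w₁, w₂, w₃ vanishes.
Expanding, det = -28*k - 60.
This vanishes exactly when k = -15/7.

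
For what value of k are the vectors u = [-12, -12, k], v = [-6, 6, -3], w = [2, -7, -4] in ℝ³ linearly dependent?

k = -30

The set is linearly dependent precisely when det[u; v; w] = 0.
Expanding, det = 30*k + 900.
Setting this to zero gives k = -30.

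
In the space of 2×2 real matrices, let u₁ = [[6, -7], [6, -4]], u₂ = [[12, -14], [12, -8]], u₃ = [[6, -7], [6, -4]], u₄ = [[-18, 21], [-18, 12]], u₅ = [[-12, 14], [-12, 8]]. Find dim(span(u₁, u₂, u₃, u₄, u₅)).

Pass to coordinate vectors with respect to the basis {E₁₁, E₁₂, E₂₁, E₂₂}.
Apply Gaussian elimination to the matrix whose rows are u₁, u₂, u₃, u₄, u₅.
Reduction leaves 1 leading entry, giving rank 1.
(With 5 elements in a 4-dimensional space the rank is at most 4.)

1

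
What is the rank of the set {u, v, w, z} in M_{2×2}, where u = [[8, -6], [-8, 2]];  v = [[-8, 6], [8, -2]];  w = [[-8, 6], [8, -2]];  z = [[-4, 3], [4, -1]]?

1

Use coordinates relative to {E₁₁, E₁₂, E₂₁, E₂₂}.
Put the 4×4 matrix [u|v|w|z] into echelon form.
The echelon form has 1 nonzero row, so the rank is 1.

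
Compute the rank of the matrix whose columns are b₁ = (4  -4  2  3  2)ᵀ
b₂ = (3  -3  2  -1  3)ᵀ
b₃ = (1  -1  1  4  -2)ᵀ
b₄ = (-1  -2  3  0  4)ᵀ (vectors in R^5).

4

Apply Gaussian elimination to the matrix whose rows are b₁, b₂, b₃, b₄.
The echelon form has 4 nonzero rows, so the rank is 4.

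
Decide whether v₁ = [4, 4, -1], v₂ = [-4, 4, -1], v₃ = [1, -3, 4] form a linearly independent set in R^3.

Place the vectors as rows of a 3×3 matrix and reduce to echelon form.
The reduction yields 3 nonzero rows, so the rank is 3.
Since rank = 3 (the number of vectors), the set is linearly independent.

linearly independent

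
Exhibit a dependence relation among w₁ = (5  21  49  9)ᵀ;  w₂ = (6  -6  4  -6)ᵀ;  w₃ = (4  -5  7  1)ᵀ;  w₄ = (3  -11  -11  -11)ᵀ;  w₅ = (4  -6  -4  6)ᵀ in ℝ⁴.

Row-reduce the matrix with w₁, w₂, w₃, w₄, w₅ as columns; the null space gives the coefficients.
A generator of the null space is (1, -3, 0, 3, 1).

w₁ - 3w₂ + 3w₄ + w₅ = 0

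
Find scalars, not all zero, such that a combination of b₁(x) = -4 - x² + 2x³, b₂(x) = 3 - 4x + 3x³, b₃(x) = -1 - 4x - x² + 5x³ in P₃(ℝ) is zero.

b₁ + b₂ - b₃ = 0

Write each element as a vector in ℝ⁴ using {1, x, …, x³}.
Set up α₁b₁ + … + α₃b₃ = 0 and solve the homogeneous system.
One solution (up to scaling) is (1, 1, -1).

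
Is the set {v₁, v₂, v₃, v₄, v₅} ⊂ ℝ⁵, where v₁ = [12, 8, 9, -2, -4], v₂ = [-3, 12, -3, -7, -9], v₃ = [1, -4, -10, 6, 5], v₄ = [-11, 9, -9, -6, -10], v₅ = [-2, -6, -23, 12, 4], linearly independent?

linearly dependent

Form the 5×5 matrix with these as columns; its determinant is 0.
A zero determinant means the columns are linearly dependent.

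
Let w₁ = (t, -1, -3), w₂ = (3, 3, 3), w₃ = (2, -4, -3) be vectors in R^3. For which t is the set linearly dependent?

Place the vectors as rows of a 3×3 matrix; dependence ⇔ determinant zero.
Cofactor expansion gives det = 3*t + 39.
Solving 3*t + 39 = 0 yields t = -13.

t = -13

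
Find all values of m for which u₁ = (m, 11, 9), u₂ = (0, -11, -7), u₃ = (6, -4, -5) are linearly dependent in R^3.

Place the vectors as rows of a 3×3 matrix; dependence ⇔ determinant zero.
Expanding, det = 27*m + 132.
Solving 27*m + 132 = 0 yields m = -44/9.

m = -44/9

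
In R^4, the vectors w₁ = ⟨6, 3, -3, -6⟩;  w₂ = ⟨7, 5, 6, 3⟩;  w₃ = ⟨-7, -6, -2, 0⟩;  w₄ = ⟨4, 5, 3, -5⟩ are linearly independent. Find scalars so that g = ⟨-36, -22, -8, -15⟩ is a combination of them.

g = -w₁ - 2w₂ + 4w₃ + 3w₄

Write g = a₁w₁ + … + a₄w₄ and equate components.
Row-reducing the augmented matrix gives the unique coefficients (a₁, …, a₄) = (-1, -2, 4, 3).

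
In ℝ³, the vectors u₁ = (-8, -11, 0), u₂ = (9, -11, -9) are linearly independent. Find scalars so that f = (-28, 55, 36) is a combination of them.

f = -u₁ - 4u₂

Since u₁, u₂ are independent, the coefficients expressing f are uniquely determined by a linear system.
Row-reducing the augmented matrix gives the unique coefficients (a₁, a₂) = (-1, -4).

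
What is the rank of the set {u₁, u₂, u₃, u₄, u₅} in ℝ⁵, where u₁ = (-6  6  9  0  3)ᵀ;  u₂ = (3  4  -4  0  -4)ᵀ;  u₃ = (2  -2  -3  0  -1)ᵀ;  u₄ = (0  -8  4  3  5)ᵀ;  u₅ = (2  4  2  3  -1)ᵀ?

Form the matrix with u₁, u₂, u₃, u₄, u₅ as columns and reduce.
Exactly 3 pivots survive; hence the rank is 3.

3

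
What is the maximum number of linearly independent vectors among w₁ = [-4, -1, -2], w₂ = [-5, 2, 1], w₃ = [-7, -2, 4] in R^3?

3

Form the matrix with w₁, w₂, w₃ as columns and reduce.
There are 3 pivot columns, so rank = 3.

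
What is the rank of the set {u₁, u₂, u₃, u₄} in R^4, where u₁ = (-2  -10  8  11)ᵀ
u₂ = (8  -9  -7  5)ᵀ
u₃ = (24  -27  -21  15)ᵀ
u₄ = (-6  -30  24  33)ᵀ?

2

Put the 4×4 matrix [u₁|u₂|u₃|u₄] into echelon form.
Exactly 2 pivots survive; hence the rank is 2.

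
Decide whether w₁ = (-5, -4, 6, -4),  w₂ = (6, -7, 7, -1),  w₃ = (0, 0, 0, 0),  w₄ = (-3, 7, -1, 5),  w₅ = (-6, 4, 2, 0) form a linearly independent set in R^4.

linearly dependent

There are 5 vectors in a 4-dimensional space, so they cannot be linearly independent.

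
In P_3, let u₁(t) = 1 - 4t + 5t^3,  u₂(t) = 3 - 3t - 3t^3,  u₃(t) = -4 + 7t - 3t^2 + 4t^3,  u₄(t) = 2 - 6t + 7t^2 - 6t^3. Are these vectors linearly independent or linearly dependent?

Take coordinates with respect to the standard basis {1, t, …, t^3}.
Row-reduce the matrix whose columns are u₁, u₂, u₃, u₄.
The reduction yields 4 nonzero rows, so the rank is 4.
Since rank = 4 (the number of vectors), the set is linearly independent.

linearly independent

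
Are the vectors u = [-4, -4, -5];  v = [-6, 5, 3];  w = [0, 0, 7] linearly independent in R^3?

linearly independent

Place the vectors as rows of a 3×3 matrix and reduce to echelon form.
The reduction yields 3 nonzero rows, so the rank is 3.
Since rank = 3 (the number of vectors), the set is linearly independent.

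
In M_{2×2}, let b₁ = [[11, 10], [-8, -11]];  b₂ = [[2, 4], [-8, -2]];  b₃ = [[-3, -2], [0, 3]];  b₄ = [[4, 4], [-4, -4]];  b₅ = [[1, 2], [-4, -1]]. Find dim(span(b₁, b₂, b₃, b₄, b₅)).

2

Represent each element by its coordinate vector in ℝ⁴.
Form the matrix with b₁, b₂, b₃, b₄, b₅ as columns and reduce.
The echelon form has 2 nonzero rows, so the rank is 2.
(With 5 elements in a 4-dimensional space the rank is at most 4.)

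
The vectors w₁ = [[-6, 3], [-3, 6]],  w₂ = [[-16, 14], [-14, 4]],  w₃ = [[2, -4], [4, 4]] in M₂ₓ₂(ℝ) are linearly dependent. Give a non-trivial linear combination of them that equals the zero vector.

2w₁ - w₂ - 2w₃ = 0

Take coordinates with respect to {E₁₁, E₁₂, E₂₁, E₂₂}.
Row-reduce the matrix with w₁, w₂, w₃ as columns; the null space gives the coefficients.
A generator of the null space is (2, -1, -2).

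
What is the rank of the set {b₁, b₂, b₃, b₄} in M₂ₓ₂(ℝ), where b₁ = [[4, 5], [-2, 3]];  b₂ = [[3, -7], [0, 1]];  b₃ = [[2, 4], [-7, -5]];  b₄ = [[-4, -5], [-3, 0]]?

4

Pass to coordinate vectors with respect to the basis {E₁₁, E₁₂, E₂₁, E₂₂}.
Apply Gaussian elimination to the matrix whose rows are b₁, b₂, b₃, b₄.
Exactly 4 pivots survive; hence the rank is 4.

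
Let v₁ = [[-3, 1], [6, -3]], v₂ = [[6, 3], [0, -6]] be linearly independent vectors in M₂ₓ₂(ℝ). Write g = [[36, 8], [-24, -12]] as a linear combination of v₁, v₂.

g = -4v₁ + 4v₂

Work in coordinates with respect to the standard basis {E₁₁, E₁₂, E₂₁, E₂₂}.
Since v₁, v₂ are independent, the coefficients expressing g are uniquely determined by a linear system.
Row-reducing the augmented matrix gives the unique coefficients (α₁, α₂) = (-4, 4).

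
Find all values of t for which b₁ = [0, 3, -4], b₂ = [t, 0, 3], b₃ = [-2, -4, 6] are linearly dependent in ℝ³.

t = -9

Dependence holds iff the 3×3 matrix [b₁ b₂ b₃] is singular.
The determinant works out to -2*t - 18.
Setting this to zero gives t = -9.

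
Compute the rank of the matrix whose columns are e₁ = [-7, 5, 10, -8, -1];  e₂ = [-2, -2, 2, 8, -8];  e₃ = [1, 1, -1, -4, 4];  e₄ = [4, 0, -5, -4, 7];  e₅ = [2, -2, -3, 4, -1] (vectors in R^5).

Apply Gaussian elimination to the matrix whose rows are e₁, e₂, e₃, e₄, e₅.
There are 2 pivot columns, so rank = 2.

2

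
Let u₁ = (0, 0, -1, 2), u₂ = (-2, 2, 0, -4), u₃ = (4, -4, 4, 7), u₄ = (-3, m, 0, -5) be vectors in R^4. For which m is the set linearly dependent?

m = 3

The set is linearly dependent precisely when det[u₁; u₂; u₃; u₄] = 0.
The determinant works out to 42 - 14*m.
This vanishes exactly when m = 3.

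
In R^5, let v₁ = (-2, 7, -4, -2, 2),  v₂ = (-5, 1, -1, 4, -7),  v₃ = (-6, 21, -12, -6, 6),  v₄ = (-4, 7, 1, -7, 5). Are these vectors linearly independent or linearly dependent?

One vector is a scalar multiple of another, so the set is dependent.

linearly dependent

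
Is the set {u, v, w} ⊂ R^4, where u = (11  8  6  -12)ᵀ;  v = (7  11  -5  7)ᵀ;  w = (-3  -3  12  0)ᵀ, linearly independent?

Row-reduce the matrix whose columns are u, v, w.
The reduction yields 3 nonzero rows, so the rank is 3.
Since rank = 3 (the number of vectors), the set is linearly independent.

linearly independent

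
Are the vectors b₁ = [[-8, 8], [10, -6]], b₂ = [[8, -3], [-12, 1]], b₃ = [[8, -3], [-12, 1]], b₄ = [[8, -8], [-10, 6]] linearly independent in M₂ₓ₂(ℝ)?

Write each element as a coordinate vector in ℝ⁴ using {E₁₁, E₁₂, E₂₁, E₂₂}.
Two of the vectors are equal, giving an immediate dependence.

linearly dependent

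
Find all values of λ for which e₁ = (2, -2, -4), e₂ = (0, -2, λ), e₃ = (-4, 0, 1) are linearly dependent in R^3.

λ = -7/2

Dependence holds iff the 3×3 matrix [e₁ e₂ e₃] is singular.
Expanding, det = 8*λ + 28.
Setting this to zero gives λ = -7/2.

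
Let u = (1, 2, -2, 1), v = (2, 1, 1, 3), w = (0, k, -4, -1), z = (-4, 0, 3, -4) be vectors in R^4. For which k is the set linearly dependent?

k = 7/5

Place the vectors as rows of a 4×4 matrix; dependence ⇔ determinant zero.
Cofactor expansion gives det = 7 - 5*k.
This vanishes exactly when k = 7/5.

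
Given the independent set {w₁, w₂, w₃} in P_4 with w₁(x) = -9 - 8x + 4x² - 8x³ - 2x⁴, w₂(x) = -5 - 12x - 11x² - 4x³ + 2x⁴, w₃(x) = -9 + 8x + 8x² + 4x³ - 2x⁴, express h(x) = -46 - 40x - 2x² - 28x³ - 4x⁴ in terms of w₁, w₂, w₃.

Work in coordinates with respect to the standard basis {1, x, …, x⁴}.
Set up the augmented matrix [w₁ | w₂ | w₃ | h] and row-reduce.
The system has the unique solution (a₁, a₂, a₃) = (3, 2, 1).

h = 3w₁ + 2w₂ + w₃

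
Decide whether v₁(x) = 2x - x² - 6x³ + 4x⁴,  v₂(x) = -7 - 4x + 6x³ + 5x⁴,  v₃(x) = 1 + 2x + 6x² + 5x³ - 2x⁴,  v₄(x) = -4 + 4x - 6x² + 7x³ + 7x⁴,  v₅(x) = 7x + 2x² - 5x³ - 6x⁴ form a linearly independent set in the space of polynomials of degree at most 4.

Write each element as a coordinate vector in ℝ⁵ using {1, x, …, x⁴}.
Row-reduce the matrix whose columns are v₁, v₂, v₃, v₄, v₅.
The reduction yields 5 nonzero rows, so the rank is 5.
Since rank = 5 (the number of vectors), the set is linearly independent.

linearly independent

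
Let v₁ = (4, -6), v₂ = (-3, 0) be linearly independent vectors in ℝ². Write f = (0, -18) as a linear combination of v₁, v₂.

Solve the system with v₁, v₂ as columns and f as the right-hand side.
Back-substitution yields (α₁, α₂) = (3, 4).

f = 3v₁ + 4v₂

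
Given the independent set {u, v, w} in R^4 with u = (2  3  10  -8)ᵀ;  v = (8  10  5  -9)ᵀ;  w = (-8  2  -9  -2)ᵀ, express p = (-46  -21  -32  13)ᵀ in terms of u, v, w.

p = u - 3v + 3w

Set up the augmented matrix [u | v | w | p] and row-reduce.
The system has the unique solution (α₁, α₂, α₃) = (1, -3, 3).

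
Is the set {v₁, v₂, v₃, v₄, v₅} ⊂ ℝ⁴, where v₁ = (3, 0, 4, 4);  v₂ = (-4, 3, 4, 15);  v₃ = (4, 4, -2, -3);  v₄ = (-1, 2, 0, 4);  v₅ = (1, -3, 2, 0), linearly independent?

There are 5 vectors in a 4-dimensional space, so they cannot be linearly independent.

linearly dependent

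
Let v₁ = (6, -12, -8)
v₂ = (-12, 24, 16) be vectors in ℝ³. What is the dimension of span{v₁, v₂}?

1

Form the matrix with v₁, v₂ as columns and reduce.
Reduction leaves 1 leading entry, giving rank 1.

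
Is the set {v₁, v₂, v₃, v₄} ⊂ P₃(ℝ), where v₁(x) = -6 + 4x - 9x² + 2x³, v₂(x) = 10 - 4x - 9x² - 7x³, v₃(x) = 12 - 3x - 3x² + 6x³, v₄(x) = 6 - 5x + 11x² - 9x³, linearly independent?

Write each element as a coordinate vector in ℝ⁴ using {1, x, …, x³}.
Row-reduce the matrix whose columns are v₁, v₂, v₃, v₄.
The reduction yields 4 nonzero rows, so the rank is 4.
Since rank = 4 (the number of vectors), the set is linearly independent.

linearly independent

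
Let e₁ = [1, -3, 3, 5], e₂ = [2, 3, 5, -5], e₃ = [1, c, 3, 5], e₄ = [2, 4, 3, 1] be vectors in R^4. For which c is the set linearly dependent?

c = -3

Dependence holds iff the 4×4 matrix [e₁ e₂ e₃ e₄] is singular.
The determinant works out to 36*c + 108.
Solving 36*c + 108 = 0 yields c = -3.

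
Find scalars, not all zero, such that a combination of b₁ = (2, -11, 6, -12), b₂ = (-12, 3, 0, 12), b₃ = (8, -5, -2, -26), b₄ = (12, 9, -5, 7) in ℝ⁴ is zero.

2b₁ + 3b₂ + b₃ + 2b₄ = 0

Write the vectors as columns of a matrix and find a nonzero vector in its null space.
A generator of the null space is (2, 3, 1, 2).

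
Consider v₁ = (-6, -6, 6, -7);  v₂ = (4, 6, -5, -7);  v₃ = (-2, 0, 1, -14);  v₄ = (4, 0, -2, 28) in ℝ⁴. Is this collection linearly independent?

Form the 4×4 matrix with these as columns; its determinant is 0.
A zero determinant means the columns are linearly dependent.

linearly dependent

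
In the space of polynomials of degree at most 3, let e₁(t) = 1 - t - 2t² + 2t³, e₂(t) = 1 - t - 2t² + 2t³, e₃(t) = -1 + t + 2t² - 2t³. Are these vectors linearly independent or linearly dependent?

linearly dependent

Take coordinates with respect to the standard basis {1, t, …, t³}.
Row-reduce the matrix whose columns are e₁, e₂, e₃.
The reduction yields 1 nonzero row, so the rank is 1.
Since rank 1 < 3, the set is linearly dependent.
Indeed e₁ - e₂ = 0.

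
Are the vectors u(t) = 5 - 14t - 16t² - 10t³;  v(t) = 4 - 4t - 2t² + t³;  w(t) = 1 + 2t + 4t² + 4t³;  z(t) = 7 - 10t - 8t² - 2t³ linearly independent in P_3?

linearly dependent

Write each element as a coordinate vector in ℝ⁴ using {1, t, …, t³}.
The matrix [u|v|w|z] has determinant 0.
A zero determinant means the columns are linearly dependent.
Indeed u - 2v + 3w = 0.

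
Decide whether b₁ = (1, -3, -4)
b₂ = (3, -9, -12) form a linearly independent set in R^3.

Place the vectors as rows of a 2×3 matrix and reduce to echelon form.
The reduction yields 1 nonzero row, so the rank is 1.
Since rank 1 < 2, the set is linearly dependent.
Indeed 3b₁ - b₂ = 0.

linearly dependent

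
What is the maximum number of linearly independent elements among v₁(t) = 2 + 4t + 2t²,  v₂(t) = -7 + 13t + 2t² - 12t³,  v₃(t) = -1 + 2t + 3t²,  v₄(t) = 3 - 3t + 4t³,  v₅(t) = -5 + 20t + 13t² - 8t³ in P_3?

Pass to coordinate vectors with respect to the basis {1, t, …, t³}.
Row-reduce the 5×4 matrix with these as rows.
There are 3 pivot columns, so rank = 3.
(With 5 elements in a 4-dimensional space the rank is at most 4.)

3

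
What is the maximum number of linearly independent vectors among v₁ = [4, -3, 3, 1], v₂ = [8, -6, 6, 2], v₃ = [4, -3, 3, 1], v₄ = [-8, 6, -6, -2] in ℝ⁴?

1

Put the 4×4 matrix [v₁|v₂|v₃|v₄] into echelon form.
Exactly 1 pivot survives; hence the rank is 1.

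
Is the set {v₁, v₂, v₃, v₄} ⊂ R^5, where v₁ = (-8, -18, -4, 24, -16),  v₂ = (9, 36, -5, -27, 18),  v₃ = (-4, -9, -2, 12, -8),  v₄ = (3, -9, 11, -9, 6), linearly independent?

Row-reduce the matrix whose columns are v₁, v₂, v₃, v₄.
The reduction yields 2 nonzero rows, so the rank is 2.
Since rank 2 < 4, the set is linearly dependent.

linearly dependent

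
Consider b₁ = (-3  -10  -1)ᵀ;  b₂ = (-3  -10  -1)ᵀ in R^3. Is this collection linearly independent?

linearly dependent

Row-reduce the matrix whose columns are b₁, b₂.
The reduction yields 1 nonzero row, so the rank is 1.
Since rank 1 < 2, the set is linearly dependent.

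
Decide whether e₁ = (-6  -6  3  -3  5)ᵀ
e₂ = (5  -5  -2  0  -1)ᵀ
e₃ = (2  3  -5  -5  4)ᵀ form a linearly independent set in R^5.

Place the vectors as rows of a 3×5 matrix and reduce to echelon form.
The reduction yields 3 nonzero rows, so the rank is 3.
Since rank = 3 (the number of vectors), the set is linearly independent.

linearly independent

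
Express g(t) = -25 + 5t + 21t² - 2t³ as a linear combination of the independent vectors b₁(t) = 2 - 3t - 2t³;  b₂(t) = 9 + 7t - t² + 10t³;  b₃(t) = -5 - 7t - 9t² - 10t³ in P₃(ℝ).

Identify each element with its coordinate vector in ℝ⁴ via {1, t, …, t³}.
Write g = a₁b₁ + … + a₃b₃ and equate components.
The system has the unique solution (a₁, a₂, a₃) = (-4, -3, -2).

g = -4b₁ - 3b₂ - 2b₃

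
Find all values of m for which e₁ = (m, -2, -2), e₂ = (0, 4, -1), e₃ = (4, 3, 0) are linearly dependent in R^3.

Dependence holds iff the 3×3 matrix [e₁ e₂ e₃] is singular.
Cofactor expansion gives det = 3*m + 40.
This vanishes exactly when m = -40/3.

m = -40/3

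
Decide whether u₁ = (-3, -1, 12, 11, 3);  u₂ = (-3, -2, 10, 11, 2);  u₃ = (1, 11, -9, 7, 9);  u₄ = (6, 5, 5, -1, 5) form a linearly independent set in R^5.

linearly independent

Row-reduce the matrix whose columns are u₁, u₂, u₃, u₄.
The reduction yields 4 nonzero rows, so the rank is 4.
Since rank = 4 (the number of vectors), the set is linearly independent.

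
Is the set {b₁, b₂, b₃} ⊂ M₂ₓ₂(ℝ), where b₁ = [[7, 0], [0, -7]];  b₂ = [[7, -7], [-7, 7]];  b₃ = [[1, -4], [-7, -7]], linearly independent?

linearly independent

Take coordinates with respect to the standard basis {E₁₁, E₁₂, E₂₁, E₂₂}.
Row-reduce the matrix whose columns are b₁, b₂, b₃.
The reduction yields 3 nonzero rows, so the rank is 3.
Since rank = 3 (the number of vectors), the set is linearly independent.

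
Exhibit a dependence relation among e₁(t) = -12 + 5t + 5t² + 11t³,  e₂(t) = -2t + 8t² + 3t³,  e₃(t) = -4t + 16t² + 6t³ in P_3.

2e₂ - e₃ = 0

Write each element as a vector in ℝ⁴ using {1, t, …, t³}.
Set up α₁e₁ + … + α₃e₃ = 0 and solve the homogeneous system.
The free variable yields coefficients (0, 2, -1) (any nonzero multiple also works).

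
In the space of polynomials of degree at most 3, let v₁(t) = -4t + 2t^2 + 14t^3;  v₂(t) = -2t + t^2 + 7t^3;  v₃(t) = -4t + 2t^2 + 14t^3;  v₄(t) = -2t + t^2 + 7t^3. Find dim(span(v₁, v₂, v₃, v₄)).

1

Represent each element by its coordinate vector in ℝ⁴.
Apply Gaussian elimination to the matrix whose rows are v₁, v₂, v₃, v₄.
Reduction leaves 1 leading entry, giving rank 1.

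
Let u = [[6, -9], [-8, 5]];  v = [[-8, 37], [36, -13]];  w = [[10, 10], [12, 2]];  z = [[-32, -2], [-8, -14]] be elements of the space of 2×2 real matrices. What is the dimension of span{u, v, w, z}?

Use coordinates relative to {E₁₁, E₁₂, E₂₁, E₂₂}.
Apply Gaussian elimination to the matrix whose rows are u, v, w, z.
The echelon form has 2 nonzero rows, so the rank is 2.

2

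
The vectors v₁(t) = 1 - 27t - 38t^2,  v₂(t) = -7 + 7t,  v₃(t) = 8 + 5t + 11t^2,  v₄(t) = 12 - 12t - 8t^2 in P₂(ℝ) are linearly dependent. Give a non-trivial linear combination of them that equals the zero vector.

v₁ - v₂ + 2v₃ - 2v₄ = 0

Write each element as a vector in ℝ³ using {1, t, t^2}.
Write the vectors as columns of a matrix and find a nonzero vector in its null space.
The free variable yields coefficients (1, -1, 2, -2) (any nonzero multiple also works).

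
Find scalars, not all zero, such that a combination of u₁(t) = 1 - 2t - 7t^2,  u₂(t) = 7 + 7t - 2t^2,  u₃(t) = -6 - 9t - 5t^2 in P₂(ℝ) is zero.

u₁ - u₂ - u₃ = 0

Pass to coordinate vectors relative to the basis {1, t, t^2}.
Write the vectors as columns of a matrix and find a nonzero vector in its null space.
The free variable yields coefficients (1, -1, -1) (any nonzero multiple also works).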